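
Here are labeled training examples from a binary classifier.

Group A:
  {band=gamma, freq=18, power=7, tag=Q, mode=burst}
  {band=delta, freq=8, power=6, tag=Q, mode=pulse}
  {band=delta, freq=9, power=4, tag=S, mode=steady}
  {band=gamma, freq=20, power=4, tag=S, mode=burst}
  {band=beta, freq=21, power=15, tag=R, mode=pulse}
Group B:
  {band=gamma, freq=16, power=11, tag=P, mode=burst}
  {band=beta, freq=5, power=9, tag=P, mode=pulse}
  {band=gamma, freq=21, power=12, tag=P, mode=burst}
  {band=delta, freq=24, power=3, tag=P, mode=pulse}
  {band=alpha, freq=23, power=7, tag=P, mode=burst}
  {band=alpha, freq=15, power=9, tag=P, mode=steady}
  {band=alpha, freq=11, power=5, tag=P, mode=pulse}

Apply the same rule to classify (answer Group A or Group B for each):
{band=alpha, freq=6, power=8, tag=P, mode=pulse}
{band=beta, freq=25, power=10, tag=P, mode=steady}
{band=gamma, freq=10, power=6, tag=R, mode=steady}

The rule appears to be: tag is not P.

Group B, Group B, Group A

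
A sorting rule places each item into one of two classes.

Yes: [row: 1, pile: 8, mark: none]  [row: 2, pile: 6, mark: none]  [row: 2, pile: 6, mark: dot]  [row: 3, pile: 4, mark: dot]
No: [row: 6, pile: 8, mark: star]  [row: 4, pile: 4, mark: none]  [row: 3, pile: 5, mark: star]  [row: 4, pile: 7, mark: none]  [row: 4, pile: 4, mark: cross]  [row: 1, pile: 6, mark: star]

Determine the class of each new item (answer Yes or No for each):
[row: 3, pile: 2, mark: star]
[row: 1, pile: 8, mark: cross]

No, Yes

The simplest hypothesis consistent with all the labels is: mark is not star AND row ≤ 3.
[row: 3, pile: 2, mark: star]: No (mark is star, row = 3).
[row: 1, pile: 8, mark: cross]: Yes (mark is cross, row = 1).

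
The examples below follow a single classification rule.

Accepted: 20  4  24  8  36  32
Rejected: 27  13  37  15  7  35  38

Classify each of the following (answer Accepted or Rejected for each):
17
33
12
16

Rejected, Rejected, Accepted, Accepted

Comparing the two groups points to one rule — multiple of 4.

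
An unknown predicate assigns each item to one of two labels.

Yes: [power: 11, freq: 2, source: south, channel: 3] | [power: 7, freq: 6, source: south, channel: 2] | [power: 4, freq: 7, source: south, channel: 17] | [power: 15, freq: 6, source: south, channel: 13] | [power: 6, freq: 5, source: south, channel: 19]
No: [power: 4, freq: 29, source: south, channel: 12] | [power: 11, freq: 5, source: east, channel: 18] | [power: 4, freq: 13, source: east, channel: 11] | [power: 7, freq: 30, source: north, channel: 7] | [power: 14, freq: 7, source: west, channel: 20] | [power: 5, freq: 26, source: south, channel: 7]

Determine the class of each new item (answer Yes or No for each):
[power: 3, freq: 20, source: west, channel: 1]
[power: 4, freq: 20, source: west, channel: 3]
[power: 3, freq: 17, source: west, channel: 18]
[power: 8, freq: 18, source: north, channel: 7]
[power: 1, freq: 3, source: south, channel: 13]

No, No, No, No, Yes

A rule that fits every label: source is south AND freq ≤ 7 — true of each 'Yes' example, false of each 'No' one.
[power: 3, freq: 20, source: west, channel: 1] — source is west, freq = 20, hence No. [power: 4, freq: 20, source: west, channel: 3] — source is west, freq = 20, hence No. [power: 3, freq: 17, source: west, channel: 18] — source is west, freq = 17, hence No. [power: 8, freq: 18, source: north, channel: 7] — source is north, freq = 18, hence No. [power: 1, freq: 3, source: south, channel: 13] — source is south, freq = 3, hence Yes.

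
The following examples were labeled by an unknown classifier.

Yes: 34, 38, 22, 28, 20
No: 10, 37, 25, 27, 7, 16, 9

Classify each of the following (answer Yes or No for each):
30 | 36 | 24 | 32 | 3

A rule that fits every label: even AND at least 20 — true of each 'Yes' example, false of each 'No' one.
30: 30 is even, 30 ≥ 20 — qualifies, so Yes. 36: 36 is even, 36 ≥ 20 — qualifies, so Yes. 24: 24 is even, 24 ≥ 20 — qualifies, so Yes. 32: 32 is even, 32 ≥ 20 — qualifies, so Yes. 3: 3 is odd, 3 < 20 — does not fit, so No.

Yes, Yes, Yes, Yes, No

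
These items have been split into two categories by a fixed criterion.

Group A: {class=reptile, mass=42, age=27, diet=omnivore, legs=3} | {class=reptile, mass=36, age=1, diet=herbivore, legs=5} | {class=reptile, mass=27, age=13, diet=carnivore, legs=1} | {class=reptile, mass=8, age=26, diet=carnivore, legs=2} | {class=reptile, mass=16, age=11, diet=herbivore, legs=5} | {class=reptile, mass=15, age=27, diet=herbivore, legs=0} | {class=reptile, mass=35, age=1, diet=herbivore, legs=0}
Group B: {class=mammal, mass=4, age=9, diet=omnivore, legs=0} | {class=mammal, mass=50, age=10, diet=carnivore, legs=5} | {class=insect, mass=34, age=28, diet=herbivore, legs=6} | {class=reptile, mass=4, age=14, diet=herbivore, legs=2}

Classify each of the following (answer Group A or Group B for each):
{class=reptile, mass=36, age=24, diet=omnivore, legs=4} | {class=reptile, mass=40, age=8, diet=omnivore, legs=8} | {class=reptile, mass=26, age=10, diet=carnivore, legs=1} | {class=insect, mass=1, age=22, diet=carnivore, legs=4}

Group A, Group A, Group A, Group B

A rule that fits every label: class is reptile AND mass ≥ 8 — true of each 'Group A' example, false of each 'Group B' one.
{class=reptile, mass=36, age=24, diet=omnivore, legs=4}: class is reptile, mass = 36, qualifies → Group A.
{class=reptile, mass=40, age=8, diet=omnivore, legs=8}: class is reptile, mass = 40, qualifies → Group A.
{class=reptile, mass=26, age=10, diet=carnivore, legs=1}: class is reptile, mass = 26, qualifies → Group A.
{class=insect, mass=1, age=22, diet=carnivore, legs=4}: class is insect, mass = 1, does not fit → Group B.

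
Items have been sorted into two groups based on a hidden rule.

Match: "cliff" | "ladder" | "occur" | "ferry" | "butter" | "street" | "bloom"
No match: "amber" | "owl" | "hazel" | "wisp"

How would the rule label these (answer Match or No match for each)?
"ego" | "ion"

'Match' ⟺ has a double letter.

No match, No match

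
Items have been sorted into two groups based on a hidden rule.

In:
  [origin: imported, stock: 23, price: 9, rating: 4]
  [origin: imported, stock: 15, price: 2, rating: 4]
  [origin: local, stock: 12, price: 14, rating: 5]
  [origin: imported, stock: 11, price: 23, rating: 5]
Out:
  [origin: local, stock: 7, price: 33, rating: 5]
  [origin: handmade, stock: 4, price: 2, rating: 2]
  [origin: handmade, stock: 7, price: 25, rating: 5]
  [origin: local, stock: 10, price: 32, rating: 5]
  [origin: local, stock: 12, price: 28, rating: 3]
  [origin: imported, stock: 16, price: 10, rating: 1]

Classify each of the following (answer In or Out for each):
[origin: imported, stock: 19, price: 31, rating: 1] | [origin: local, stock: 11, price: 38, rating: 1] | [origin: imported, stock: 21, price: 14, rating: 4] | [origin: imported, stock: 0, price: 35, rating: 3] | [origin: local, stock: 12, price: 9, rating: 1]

The common property of the 'In' items is: rating ≥ 3 AND price ≤ 23. No 'Out' item has it.
[origin: imported, stock: 19, price: 31, rating: 1]: Out (rating = 1, price = 31).
[origin: local, stock: 11, price: 38, rating: 1]: Out (rating = 1, price = 38).
[origin: imported, stock: 21, price: 14, rating: 4]: In (rating = 4, price = 14).
[origin: imported, stock: 0, price: 35, rating: 3]: Out (rating = 3, price = 35).
[origin: local, stock: 12, price: 9, rating: 1]: Out (rating = 1, price = 9).

Out, Out, In, Out, Out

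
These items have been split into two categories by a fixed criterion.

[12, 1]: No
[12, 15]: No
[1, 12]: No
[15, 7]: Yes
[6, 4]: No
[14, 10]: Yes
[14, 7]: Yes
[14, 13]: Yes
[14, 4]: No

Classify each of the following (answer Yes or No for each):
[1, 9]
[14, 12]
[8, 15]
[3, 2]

No, Yes, No, No

Every 'Yes' example satisfies: first > second AND sum ≥ 21. None of the 'No' examples do.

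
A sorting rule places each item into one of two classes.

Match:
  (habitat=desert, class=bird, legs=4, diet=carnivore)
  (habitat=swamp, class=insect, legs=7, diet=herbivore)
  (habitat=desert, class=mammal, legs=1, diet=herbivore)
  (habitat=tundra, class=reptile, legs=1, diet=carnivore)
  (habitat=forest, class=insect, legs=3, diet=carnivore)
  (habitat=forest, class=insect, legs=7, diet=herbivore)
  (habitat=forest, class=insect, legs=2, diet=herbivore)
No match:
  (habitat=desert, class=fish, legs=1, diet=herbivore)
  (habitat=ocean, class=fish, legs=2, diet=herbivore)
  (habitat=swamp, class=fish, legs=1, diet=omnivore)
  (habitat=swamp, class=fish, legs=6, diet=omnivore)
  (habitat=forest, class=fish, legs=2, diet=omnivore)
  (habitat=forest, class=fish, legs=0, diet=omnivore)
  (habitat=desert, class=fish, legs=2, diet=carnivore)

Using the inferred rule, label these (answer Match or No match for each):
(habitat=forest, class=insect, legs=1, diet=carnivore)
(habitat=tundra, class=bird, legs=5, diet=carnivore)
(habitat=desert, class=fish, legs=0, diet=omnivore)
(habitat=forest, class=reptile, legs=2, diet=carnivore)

Match, Match, No match, Match

The simplest hypothesis consistent with all the labels is: class is not fish.
(habitat=forest, class=insect, legs=1, diet=carnivore) → class is insect → Match. (habitat=tundra, class=bird, legs=5, diet=carnivore) → class is bird → Match. (habitat=desert, class=fish, legs=0, diet=omnivore) → class is fish → No match. (habitat=forest, class=reptile, legs=2, diet=carnivore) → class is reptile → Match.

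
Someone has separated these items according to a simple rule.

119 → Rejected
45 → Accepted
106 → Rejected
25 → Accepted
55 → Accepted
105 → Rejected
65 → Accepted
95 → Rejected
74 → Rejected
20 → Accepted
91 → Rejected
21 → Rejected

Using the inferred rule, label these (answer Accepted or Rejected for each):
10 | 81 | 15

Rule: multiple of 5 AND at most 65. This holds for each 'Accepted' example and fails for each 'Rejected' one.
10: 10 = 5·2, 10 ≤ 65, satisfies this → Accepted.
81: 81 = 5·16 + 1, 81 > 65, fails this test → Rejected.
15: 15 = 5·3, 15 ≤ 65, satisfies this → Accepted.

Accepted, Rejected, Accepted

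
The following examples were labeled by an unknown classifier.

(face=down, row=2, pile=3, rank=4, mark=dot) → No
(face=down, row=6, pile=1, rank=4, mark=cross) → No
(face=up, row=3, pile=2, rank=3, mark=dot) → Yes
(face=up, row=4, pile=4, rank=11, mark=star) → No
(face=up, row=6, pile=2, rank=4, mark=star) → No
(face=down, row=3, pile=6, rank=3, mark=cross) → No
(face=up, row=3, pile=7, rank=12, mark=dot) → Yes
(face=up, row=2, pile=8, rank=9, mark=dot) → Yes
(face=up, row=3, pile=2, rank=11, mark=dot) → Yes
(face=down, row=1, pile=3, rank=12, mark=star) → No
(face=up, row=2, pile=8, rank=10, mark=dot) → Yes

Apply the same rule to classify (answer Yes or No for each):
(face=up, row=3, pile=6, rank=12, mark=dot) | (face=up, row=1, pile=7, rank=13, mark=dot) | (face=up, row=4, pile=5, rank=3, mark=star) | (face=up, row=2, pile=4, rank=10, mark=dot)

Yes, Yes, No, Yes

A rule that fits every label: mark is dot AND face is up — true of each 'Yes' example, false of each 'No' one.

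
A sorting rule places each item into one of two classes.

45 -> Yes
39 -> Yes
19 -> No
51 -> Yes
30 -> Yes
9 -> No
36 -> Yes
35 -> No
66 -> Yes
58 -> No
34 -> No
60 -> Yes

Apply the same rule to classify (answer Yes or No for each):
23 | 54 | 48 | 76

No, Yes, Yes, No

The distinguishing property — multiple of 3 AND at least 19 — holds for all the 'Yes' cases and none of the 'No' cases.
23: 23 = 3·7 + 2, 23 ≥ 19, does not fit → No. 54: 54 = 3·18, 54 ≥ 19, fits → Yes. 48: 48 = 3·16, 48 ≥ 19, fits → Yes. 76: 76 = 3·25 + 1, 76 ≥ 19, does not fit → No.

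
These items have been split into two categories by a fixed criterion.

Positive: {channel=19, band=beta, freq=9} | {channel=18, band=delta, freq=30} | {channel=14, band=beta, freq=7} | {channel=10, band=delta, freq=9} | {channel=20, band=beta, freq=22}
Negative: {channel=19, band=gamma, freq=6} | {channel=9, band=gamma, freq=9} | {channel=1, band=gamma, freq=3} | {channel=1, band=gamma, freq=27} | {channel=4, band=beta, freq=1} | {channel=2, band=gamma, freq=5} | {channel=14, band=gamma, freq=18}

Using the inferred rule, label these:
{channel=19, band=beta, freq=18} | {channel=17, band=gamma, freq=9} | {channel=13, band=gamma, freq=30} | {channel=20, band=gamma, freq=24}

Positive, Negative, Negative, Negative

All 'Positive' examples share one property — band is not gamma AND freq ≥ 3 — and every 'Negative' example lacks it.
Positive: {channel=19, band=beta, freq=18}, since band is beta, freq = 18.
Negative: {channel=17, band=gamma, freq=9}, since band is gamma, freq = 9.
Negative: {channel=13, band=gamma, freq=30}, since band is gamma, freq = 30.
Negative: {channel=20, band=gamma, freq=24}, since band is gamma, freq = 24.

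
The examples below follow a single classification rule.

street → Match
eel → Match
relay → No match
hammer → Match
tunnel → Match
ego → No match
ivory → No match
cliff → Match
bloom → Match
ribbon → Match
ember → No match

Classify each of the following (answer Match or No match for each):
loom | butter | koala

Match, Match, No match

The simplest hypothesis consistent with all the labels is: has a double letter.
loom: 'oo' doubled — has this property, so Match.
butter: 'tt' doubled — has this property, so Match.
koala: no doubled letter — does not fit, so No match.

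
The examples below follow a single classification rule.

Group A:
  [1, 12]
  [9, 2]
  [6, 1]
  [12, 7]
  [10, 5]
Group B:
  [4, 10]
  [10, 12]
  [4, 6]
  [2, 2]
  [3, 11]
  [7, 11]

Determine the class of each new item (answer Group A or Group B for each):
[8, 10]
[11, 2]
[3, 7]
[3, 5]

Group B, Group A, Group B, Group B

One predicate separates the groups cleanly: sum is odd.
[8, 10]: 8+10 = 18 — lacks this property, so Group B. [11, 2]: 11+2 = 13 — satisfies this, so Group A. [3, 7]: 3+7 = 10 — lacks this property, so Group B. [3, 5]: 3+5 = 8 — lacks this property, so Group B.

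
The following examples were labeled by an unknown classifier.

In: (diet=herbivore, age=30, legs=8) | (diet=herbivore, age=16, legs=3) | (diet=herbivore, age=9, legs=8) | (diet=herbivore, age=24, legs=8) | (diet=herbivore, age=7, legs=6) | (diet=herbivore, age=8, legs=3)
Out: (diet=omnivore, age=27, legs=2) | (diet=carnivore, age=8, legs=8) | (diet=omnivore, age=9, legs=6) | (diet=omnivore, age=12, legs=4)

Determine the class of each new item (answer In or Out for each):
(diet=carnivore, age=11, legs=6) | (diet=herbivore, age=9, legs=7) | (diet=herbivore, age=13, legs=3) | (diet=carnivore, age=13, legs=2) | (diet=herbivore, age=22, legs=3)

Checking candidate rules against both groups, what survives is: diet is herbivore.
(diet=carnivore, age=11, legs=6): diet is carnivore, does not satisfy this → Out.
(diet=herbivore, age=9, legs=7): diet is herbivore, qualifies → In.
(diet=herbivore, age=13, legs=3): diet is herbivore, qualifies → In.
(diet=carnivore, age=13, legs=2): diet is carnivore, does not satisfy this → Out.
(diet=herbivore, age=22, legs=3): diet is herbivore, qualifies → In.

Out, In, In, Out, In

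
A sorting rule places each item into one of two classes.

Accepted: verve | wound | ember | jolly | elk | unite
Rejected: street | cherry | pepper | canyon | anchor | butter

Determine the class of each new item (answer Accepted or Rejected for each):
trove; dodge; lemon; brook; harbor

Accepted, Accepted, Accepted, Accepted, Rejected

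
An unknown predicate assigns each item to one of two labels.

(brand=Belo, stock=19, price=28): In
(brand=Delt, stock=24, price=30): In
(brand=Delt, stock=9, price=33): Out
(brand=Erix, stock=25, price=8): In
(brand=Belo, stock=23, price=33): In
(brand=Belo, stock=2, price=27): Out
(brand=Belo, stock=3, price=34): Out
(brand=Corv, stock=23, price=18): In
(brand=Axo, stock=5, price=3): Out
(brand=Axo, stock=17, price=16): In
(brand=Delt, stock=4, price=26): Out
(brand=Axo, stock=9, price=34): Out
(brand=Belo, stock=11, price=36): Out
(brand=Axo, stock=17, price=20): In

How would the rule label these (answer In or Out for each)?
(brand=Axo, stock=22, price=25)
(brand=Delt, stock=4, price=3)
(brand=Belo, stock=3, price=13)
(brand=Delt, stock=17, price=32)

In, Out, Out, In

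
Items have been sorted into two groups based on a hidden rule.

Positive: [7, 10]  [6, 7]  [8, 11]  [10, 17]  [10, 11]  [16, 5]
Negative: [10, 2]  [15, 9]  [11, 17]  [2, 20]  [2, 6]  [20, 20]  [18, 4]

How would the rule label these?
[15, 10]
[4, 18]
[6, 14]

One predicate separates the groups cleanly: sum is odd.
[15, 10]: 15+10 = 25, satisfies this → Positive.
[4, 18]: 4+18 = 22, fails the rule → Negative.
[6, 14]: 6+14 = 20, fails the rule → Negative.

Positive, Negative, Negative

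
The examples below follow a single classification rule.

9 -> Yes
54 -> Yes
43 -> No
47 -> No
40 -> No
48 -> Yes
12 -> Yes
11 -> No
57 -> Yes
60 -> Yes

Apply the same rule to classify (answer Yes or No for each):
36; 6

Yes, Yes

The common property of the 'Yes' items is: multiple of 3. No 'No' item has it.
36: Yes (36 = 3·12). 6: Yes (6 = 3·2).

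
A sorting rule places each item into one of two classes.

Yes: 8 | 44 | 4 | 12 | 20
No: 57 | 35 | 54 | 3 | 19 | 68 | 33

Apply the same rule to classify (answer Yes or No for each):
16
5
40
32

All 'Yes' examples share one property — even AND at most 44 — and every 'No' example lacks it.

Yes, No, Yes, Yes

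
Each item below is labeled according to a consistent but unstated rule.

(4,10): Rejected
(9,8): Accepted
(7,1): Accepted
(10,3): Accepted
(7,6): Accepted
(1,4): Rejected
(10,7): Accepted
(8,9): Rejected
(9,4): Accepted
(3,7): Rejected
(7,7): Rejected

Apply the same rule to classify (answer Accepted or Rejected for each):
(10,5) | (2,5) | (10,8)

Accepted, Rejected, Accepted

The distinguishing property — first > second — holds for all the 'Accepted' cases and none of the 'Rejected' cases.
(10,5): Accepted (10 > 5).
(2,5): Rejected (2 < 5).
(10,8): Accepted (10 > 8).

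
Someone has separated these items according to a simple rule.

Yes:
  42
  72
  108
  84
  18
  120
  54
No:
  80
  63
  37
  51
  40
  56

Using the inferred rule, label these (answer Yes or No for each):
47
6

No, Yes

The pattern is that an item is 'Yes' exactly when: multiple of 6.
47: 47 = 6·7 + 5, doesn't match → No.
6: 6 = 6·1, qualifies → Yes.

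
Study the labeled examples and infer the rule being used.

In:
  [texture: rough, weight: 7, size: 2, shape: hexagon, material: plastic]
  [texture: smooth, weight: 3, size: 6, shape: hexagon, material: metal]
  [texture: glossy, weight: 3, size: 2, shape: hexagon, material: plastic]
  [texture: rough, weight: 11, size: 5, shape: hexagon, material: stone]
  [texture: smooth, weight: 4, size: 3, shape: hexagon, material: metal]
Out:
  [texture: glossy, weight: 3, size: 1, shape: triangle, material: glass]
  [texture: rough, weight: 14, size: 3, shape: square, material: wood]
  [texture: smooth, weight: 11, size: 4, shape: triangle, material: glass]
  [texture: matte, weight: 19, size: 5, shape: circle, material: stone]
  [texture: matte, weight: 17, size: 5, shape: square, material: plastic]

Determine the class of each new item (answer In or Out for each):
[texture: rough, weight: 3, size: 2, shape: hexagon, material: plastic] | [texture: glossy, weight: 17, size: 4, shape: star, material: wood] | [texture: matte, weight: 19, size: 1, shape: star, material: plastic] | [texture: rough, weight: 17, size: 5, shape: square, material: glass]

In, Out, Out, Out

Checking candidate rules against both groups, what survives is: shape is hexagon.
[texture: rough, weight: 3, size: 2, shape: hexagon, material: plastic] — shape is hexagon, hence In.
[texture: glossy, weight: 17, size: 4, shape: star, material: wood] — shape is star, hence Out.
[texture: matte, weight: 19, size: 1, shape: star, material: plastic] — shape is star, hence Out.
[texture: rough, weight: 17, size: 5, shape: square, material: glass] — shape is square, hence Out.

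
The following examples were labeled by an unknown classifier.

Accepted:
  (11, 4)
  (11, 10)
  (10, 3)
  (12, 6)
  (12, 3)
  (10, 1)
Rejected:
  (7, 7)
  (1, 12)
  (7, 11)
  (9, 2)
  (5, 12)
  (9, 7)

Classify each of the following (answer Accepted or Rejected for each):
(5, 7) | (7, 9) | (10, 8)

Rejected, Rejected, Accepted

Rule: first ≥ 10. This holds for each 'Accepted' example and fails for each 'Rejected' one.
Rejected: (5, 7), since first 5.
Rejected: (7, 9), since first 7.
Accepted: (10, 8), since first 10.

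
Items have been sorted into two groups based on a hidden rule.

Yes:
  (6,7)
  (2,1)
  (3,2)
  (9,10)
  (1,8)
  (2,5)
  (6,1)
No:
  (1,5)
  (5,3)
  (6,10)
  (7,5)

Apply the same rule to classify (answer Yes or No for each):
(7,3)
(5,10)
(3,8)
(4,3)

All 'Yes' examples share one property — sum is odd — and every 'No' example lacks it.
(7,3): 7+3 = 10 — doesn't qualify, so No.
(5,10): 5+10 = 15 — matches, so Yes.
(3,8): 3+8 = 11 — matches, so Yes.
(4,3): 4+3 = 7 — matches, so Yes.

No, Yes, Yes, Yes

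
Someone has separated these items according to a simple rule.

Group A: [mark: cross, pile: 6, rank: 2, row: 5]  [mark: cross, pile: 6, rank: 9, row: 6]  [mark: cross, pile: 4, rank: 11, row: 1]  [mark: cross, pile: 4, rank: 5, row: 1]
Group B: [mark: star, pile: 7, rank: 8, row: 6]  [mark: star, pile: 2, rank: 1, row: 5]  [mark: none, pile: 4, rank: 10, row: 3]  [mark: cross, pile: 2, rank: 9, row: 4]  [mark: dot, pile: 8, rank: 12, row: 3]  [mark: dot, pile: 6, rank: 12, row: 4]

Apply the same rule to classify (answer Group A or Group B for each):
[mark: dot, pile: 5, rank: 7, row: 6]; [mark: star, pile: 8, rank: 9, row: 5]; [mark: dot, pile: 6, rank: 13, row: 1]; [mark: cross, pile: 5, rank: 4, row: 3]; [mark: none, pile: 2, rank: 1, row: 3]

The simplest hypothesis consistent with all the labels is: mark is cross AND pile ≥ 4.
Group B: [mark: dot, pile: 5, rank: 7, row: 6], since mark is dot, pile = 5.
Group B: [mark: star, pile: 8, rank: 9, row: 5], since mark is star, pile = 8.
Group B: [mark: dot, pile: 6, rank: 13, row: 1], since mark is dot, pile = 6.
Group A: [mark: cross, pile: 5, rank: 4, row: 3], since mark is cross, pile = 5.
Group B: [mark: none, pile: 2, rank: 1, row: 3], since mark is none, pile = 2.

Group B, Group B, Group B, Group A, Group B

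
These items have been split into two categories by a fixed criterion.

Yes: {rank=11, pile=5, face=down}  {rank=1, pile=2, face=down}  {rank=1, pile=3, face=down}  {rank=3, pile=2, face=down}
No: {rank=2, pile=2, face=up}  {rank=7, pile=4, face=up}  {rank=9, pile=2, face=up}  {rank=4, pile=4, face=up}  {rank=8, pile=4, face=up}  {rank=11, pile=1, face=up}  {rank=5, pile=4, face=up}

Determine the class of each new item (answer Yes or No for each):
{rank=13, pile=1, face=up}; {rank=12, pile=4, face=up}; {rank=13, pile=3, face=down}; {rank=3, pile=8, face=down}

No, No, Yes, Yes

All 'Yes' examples share one property — face is down — and every 'No' example lacks it.
{rank=13, pile=1, face=up}: face is up, fails this test → No.
{rank=12, pile=4, face=up}: face is up, fails this test → No.
{rank=13, pile=3, face=down}: face is down, qualifies → Yes.
{rank=3, pile=8, face=down}: face is down, qualifies → Yes.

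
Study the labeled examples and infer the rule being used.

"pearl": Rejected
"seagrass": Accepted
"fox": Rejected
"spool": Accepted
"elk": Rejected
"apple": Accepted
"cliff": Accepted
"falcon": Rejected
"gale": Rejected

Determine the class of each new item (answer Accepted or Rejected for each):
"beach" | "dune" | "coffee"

A rule that fits every label: has a double letter — true of each 'Accepted' example, false of each 'Rejected' one.
"beach" → no doubled letter → Rejected. "dune" → no doubled letter → Rejected. "coffee" → 'ff' doubled → Accepted.

Rejected, Rejected, Accepted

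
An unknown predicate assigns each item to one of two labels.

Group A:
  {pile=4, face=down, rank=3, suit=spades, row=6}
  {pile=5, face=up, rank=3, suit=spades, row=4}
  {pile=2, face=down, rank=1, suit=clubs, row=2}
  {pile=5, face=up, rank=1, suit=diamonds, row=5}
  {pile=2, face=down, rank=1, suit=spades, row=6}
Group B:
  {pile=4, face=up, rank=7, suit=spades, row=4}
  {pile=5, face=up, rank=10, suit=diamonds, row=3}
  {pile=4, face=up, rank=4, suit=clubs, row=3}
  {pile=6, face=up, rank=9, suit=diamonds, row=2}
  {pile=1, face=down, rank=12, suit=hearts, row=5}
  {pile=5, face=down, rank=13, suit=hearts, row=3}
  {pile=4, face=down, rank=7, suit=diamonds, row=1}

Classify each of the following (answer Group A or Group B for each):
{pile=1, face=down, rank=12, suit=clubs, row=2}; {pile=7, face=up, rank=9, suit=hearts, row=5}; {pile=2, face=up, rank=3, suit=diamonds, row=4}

Group B, Group B, Group A

The simplest hypothesis consistent with all the labels is: rank ≤ 3.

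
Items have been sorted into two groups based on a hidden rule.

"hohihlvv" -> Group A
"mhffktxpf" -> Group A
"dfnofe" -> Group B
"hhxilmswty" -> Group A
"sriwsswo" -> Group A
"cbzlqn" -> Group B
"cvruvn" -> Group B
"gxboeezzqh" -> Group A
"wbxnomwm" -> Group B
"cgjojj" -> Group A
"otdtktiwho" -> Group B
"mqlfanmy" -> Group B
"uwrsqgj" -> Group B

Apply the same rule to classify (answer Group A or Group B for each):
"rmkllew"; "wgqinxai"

Group A, Group B

The pattern is that an item is 'Group A' exactly when: has a double letter.
Group A: "rmkllew", since 'll' doubled.
Group B: "wgqinxai", since no doubled letter.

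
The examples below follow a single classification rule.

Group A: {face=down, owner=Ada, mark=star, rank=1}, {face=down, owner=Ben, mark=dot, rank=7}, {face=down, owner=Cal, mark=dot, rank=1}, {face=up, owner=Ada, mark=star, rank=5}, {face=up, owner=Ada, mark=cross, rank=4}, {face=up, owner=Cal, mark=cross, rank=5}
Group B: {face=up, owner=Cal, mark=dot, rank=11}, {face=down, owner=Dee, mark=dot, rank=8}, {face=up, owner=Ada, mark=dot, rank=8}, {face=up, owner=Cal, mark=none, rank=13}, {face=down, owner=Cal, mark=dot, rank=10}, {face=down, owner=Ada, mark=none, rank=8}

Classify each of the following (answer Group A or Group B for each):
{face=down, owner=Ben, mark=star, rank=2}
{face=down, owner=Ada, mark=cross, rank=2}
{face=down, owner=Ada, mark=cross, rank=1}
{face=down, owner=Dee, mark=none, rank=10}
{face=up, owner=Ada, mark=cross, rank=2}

Group A, Group A, Group A, Group B, Group A

The pattern is that an item is 'Group A' exactly when: rank ≤ 7.
{face=down, owner=Ben, mark=star, rank=2}: Group A (rank = 2). {face=down, owner=Ada, mark=cross, rank=2}: Group A (rank = 2). {face=down, owner=Ada, mark=cross, rank=1}: Group A (rank = 1). {face=down, owner=Dee, mark=none, rank=10}: Group B (rank = 10). {face=up, owner=Ada, mark=cross, rank=2}: Group A (rank = 2).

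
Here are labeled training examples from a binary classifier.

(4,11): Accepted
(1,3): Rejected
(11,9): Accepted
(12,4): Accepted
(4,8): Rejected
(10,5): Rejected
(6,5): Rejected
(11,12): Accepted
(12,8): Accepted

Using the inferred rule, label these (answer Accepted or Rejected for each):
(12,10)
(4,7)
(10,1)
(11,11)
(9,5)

Accepted, Rejected, Rejected, Accepted, Rejected

The rule appears to be: max ≥ 11.
(12,10) — max 12, hence Accepted.
(4,7) — max 7, hence Rejected.
(10,1) — max 10, hence Rejected.
(11,11) — max 11, hence Accepted.
(9,5) — max 9, hence Rejected.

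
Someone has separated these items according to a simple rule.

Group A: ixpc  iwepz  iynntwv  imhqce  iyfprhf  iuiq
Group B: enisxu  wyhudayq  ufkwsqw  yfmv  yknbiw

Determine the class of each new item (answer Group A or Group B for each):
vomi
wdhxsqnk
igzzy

Group B, Group B, Group A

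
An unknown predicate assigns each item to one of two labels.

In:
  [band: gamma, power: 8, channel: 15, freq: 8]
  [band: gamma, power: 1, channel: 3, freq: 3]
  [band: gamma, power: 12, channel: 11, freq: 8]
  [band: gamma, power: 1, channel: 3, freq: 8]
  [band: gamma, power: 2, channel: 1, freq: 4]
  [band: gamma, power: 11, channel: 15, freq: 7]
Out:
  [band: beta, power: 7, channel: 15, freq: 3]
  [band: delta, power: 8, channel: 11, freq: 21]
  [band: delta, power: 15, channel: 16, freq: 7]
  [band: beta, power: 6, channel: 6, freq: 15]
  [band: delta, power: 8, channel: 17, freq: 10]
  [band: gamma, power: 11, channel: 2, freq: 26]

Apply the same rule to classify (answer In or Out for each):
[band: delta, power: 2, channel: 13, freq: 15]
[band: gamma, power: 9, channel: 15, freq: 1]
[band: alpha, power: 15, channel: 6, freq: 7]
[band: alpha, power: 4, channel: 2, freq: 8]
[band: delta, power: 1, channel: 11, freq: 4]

Out, In, Out, Out, Out

The common property of the 'In' items is: band is gamma AND freq ≤ 8. No 'Out' item has it.
[band: delta, power: 2, channel: 13, freq: 15]: Out (band is delta, freq = 15). [band: gamma, power: 9, channel: 15, freq: 1]: In (band is gamma, freq = 1). [band: alpha, power: 15, channel: 6, freq: 7]: Out (band is alpha, freq = 7). [band: alpha, power: 4, channel: 2, freq: 8]: Out (band is alpha, freq = 8). [band: delta, power: 1, channel: 11, freq: 4]: Out (band is delta, freq = 4).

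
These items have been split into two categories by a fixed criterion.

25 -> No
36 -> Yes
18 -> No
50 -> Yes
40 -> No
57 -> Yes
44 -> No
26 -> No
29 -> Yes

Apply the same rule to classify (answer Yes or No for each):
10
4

No, No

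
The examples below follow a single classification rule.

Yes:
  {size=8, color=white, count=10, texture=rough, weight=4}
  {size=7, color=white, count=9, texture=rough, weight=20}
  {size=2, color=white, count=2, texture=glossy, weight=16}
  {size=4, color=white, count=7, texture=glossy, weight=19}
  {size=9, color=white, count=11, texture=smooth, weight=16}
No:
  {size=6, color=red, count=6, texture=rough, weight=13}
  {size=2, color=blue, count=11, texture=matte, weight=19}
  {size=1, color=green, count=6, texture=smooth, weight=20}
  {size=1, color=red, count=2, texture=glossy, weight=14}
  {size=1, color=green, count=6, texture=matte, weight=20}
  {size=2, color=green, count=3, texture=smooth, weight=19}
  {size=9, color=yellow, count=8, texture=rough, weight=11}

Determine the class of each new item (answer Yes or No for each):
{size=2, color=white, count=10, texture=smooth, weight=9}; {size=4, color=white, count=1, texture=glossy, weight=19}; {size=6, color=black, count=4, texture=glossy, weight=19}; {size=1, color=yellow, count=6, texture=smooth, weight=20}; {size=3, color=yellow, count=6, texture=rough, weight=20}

The simplest hypothesis consistent with all the labels is: color is white.
{size=2, color=white, count=10, texture=smooth, weight=9}: Yes (color is white).
{size=4, color=white, count=1, texture=glossy, weight=19}: Yes (color is white).
{size=6, color=black, count=4, texture=glossy, weight=19}: No (color is black).
{size=1, color=yellow, count=6, texture=smooth, weight=20}: No (color is yellow).
{size=3, color=yellow, count=6, texture=rough, weight=20}: No (color is yellow).

Yes, Yes, No, No, No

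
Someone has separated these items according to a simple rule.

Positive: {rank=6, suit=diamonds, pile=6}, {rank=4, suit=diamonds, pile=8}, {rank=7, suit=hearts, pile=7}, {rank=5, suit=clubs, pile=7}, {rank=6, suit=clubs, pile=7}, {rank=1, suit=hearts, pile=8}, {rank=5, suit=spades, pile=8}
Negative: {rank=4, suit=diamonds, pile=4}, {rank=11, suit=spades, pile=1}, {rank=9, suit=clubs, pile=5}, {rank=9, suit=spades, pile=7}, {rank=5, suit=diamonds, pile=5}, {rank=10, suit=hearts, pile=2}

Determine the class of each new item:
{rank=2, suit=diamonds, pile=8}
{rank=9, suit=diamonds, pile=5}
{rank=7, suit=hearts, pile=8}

One predicate separates the groups cleanly: rank ≤ 7 AND pile ≥ 6.
{rank=2, suit=diamonds, pile=8} → rank = 2, pile = 8 → Positive.
{rank=9, suit=diamonds, pile=5} → rank = 9, pile = 5 → Negative.
{rank=7, suit=hearts, pile=8} → rank = 7, pile = 8 → Positive.

Positive, Negative, Positive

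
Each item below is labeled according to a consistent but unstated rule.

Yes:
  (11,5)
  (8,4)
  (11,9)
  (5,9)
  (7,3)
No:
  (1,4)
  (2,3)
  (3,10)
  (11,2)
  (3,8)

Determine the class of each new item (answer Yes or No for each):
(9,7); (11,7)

Every 'Yes' example satisfies: sum is even. None of the 'No' examples do.
(9,7): 9+7 = 16, checks out → Yes. (11,7): 11+7 = 18, checks out → Yes.

Yes, Yes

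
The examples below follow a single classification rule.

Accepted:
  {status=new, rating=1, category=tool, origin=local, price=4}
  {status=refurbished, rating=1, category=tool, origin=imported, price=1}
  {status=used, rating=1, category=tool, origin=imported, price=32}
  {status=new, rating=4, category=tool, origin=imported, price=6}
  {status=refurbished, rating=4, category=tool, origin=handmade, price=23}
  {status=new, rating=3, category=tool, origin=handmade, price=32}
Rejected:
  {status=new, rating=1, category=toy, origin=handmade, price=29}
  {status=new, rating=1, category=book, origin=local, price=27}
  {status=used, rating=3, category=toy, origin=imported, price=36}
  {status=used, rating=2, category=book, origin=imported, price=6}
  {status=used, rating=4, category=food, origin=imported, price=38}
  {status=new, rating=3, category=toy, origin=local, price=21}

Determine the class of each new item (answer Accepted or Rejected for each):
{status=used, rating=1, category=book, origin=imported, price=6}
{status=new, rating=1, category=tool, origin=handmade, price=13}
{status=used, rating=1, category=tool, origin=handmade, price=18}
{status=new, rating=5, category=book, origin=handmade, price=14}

Rejected, Accepted, Accepted, Rejected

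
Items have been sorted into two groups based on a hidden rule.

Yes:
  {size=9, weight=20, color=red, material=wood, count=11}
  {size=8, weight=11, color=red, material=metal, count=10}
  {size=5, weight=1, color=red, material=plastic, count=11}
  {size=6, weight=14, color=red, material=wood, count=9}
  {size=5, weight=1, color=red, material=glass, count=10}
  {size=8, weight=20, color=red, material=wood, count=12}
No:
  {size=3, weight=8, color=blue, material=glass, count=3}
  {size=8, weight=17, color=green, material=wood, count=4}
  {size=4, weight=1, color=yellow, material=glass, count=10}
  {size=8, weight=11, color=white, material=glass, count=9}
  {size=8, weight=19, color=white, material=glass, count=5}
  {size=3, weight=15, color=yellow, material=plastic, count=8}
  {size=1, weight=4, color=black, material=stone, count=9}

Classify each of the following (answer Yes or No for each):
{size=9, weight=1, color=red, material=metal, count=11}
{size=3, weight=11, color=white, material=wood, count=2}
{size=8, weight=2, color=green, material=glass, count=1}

Yes, No, No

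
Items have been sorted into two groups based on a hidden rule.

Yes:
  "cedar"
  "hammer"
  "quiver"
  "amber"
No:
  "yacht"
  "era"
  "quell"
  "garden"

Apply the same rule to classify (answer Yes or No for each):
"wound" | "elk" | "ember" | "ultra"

Comparing the two groups points to one rule — ends with 'r'.
"wound" — ends with 'd', hence No. "elk" — ends with 'k', hence No. "ember" — ends with 'r', hence Yes. "ultra" — ends with 'a', hence No.

No, No, Yes, No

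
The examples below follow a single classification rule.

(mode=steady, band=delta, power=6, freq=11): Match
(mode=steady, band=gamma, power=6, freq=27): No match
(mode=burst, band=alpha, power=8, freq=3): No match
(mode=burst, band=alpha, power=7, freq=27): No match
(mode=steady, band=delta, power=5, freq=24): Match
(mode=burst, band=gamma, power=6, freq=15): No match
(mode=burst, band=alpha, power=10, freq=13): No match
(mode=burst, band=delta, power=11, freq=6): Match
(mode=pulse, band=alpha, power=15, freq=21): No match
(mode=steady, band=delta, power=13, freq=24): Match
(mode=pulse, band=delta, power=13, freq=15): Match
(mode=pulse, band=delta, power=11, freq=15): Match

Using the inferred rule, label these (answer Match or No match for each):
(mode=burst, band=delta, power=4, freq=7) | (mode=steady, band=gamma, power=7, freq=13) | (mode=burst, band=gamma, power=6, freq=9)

One predicate separates the groups cleanly: band is delta.
Match: (mode=burst, band=delta, power=4, freq=7), since band is delta.
No match: (mode=steady, band=gamma, power=7, freq=13), since band is gamma.
No match: (mode=burst, band=gamma, power=6, freq=9), since band is gamma.

Match, No match, No match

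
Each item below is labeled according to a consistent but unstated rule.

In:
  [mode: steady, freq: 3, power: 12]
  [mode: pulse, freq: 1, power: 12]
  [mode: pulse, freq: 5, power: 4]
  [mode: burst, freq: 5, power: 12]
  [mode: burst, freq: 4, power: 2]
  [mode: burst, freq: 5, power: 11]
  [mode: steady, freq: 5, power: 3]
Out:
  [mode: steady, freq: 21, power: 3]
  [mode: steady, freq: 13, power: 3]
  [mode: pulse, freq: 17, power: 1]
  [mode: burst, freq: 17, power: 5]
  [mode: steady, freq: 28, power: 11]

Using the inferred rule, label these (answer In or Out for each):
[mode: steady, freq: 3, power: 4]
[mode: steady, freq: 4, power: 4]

In, In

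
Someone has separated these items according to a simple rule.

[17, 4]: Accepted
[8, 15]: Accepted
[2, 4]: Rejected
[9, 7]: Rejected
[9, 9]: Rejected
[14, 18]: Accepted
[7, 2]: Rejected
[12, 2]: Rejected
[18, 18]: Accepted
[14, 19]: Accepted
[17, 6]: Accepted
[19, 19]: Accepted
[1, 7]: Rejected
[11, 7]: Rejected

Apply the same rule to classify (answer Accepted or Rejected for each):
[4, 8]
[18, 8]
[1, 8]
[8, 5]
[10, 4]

Rejected, Accepted, Rejected, Rejected, Rejected

All 'Accepted' examples share one property — sum ≥ 21 — and every 'Rejected' example lacks it.
[4, 8]: Rejected (4+8 = 12).
[18, 8]: Accepted (18+8 = 26).
[1, 8]: Rejected (1+8 = 9).
[8, 5]: Rejected (8+5 = 13).
[10, 4]: Rejected (10+4 = 14).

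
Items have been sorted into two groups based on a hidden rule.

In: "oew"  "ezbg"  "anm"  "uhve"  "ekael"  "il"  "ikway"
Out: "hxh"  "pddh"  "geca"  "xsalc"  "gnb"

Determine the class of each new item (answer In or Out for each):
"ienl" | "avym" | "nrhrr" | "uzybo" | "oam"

In, In, Out, In, In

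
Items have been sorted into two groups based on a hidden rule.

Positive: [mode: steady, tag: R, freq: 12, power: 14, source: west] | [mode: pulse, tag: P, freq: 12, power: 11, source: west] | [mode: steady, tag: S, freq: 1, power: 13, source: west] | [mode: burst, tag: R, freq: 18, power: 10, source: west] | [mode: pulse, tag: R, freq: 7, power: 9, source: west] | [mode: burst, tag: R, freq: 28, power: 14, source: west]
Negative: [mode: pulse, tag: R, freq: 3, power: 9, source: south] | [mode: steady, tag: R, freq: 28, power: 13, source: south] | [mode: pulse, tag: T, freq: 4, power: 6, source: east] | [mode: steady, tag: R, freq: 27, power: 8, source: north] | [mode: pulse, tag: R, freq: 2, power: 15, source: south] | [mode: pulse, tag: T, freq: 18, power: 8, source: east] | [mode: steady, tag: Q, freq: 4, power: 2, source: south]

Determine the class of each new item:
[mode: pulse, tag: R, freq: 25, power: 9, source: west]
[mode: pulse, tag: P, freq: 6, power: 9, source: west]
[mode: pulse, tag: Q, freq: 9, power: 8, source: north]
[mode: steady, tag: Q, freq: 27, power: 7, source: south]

Positive, Positive, Negative, Negative

The distinguishing property — source is west — holds for all the 'Positive' cases and none of the 'Negative' cases.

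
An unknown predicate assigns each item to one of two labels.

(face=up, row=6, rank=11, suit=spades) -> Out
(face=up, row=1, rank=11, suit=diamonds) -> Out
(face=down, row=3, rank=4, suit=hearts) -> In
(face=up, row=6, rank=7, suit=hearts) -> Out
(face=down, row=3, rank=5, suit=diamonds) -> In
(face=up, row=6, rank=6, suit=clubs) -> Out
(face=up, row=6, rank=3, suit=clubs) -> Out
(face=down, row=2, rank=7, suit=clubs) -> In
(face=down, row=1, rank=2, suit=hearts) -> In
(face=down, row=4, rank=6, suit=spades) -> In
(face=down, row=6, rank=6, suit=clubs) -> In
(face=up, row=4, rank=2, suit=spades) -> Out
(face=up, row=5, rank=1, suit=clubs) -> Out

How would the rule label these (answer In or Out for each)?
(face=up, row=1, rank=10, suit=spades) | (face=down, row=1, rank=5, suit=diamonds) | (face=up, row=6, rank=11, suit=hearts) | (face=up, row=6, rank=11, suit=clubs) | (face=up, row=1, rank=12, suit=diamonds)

Out, In, Out, Out, Out

All 'In' examples share one property — face is down — and every 'Out' example lacks it.
(face=up, row=1, rank=10, suit=spades): face is up — does not fit, so Out. (face=down, row=1, rank=5, suit=diamonds): face is down — checks out, so In. (face=up, row=6, rank=11, suit=hearts): face is up — does not fit, so Out. (face=up, row=6, rank=11, suit=clubs): face is up — does not fit, so Out. (face=up, row=1, rank=12, suit=diamonds): face is up — does not fit, so Out.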